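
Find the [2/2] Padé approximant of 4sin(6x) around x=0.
24*x/(6*x**2 + 1)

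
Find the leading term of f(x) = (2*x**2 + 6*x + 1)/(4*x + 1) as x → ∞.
x/2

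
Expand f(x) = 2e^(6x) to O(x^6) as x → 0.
2 + 12*x + 36*x**2 + 72*x**3 + 108*x**4 + 648*x**5/5 + O(x**6)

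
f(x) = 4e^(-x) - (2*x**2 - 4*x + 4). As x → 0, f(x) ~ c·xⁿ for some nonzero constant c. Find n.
3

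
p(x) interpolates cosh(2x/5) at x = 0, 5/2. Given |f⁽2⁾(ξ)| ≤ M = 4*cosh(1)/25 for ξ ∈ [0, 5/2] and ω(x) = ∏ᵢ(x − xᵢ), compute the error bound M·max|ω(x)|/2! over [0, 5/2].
cosh(1)/8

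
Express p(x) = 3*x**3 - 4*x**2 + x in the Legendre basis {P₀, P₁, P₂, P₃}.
(-4/3)P₀ + (14/5)P₁ + (-8/3)P₂ + (6/5)P₃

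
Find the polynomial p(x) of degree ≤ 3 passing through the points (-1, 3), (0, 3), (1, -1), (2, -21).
-2*x**3 - 2*x**2 + 3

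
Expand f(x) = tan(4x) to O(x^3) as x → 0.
4*x + O(x**3)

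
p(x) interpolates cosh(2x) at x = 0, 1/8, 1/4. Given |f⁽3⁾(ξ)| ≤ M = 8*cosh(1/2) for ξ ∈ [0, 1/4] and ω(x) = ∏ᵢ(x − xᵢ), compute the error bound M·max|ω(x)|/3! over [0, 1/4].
sqrt(3)*cosh(1/2)/1728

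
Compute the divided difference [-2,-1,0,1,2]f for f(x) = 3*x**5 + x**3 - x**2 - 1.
0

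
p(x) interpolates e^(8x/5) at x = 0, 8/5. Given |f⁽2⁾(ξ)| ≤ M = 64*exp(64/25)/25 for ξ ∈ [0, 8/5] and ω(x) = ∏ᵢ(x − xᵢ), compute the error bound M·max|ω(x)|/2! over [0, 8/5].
512*exp(64/25)/625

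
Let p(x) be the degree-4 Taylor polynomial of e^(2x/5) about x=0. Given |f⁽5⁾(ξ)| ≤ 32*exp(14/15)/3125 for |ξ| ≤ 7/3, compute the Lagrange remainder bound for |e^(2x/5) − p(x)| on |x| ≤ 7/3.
67228*exp(14/15)/11390625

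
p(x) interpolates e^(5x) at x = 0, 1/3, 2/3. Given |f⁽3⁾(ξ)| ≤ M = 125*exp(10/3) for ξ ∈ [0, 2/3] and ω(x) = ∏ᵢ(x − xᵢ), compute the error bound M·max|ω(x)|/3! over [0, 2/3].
125*sqrt(3)*exp(10/3)/729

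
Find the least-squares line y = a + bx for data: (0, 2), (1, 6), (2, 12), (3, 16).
a = 9/5, b = 24/5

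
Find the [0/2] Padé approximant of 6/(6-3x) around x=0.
1/(1 - x/2)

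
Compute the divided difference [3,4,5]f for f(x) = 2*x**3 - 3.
24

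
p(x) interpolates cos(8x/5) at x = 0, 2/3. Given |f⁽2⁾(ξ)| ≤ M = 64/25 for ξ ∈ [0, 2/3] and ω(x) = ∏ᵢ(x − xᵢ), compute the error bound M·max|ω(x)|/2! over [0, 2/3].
32/225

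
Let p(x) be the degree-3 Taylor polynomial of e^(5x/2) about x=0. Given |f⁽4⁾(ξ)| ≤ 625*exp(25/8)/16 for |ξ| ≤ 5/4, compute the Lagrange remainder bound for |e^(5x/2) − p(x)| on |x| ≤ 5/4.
390625*exp(25/8)/98304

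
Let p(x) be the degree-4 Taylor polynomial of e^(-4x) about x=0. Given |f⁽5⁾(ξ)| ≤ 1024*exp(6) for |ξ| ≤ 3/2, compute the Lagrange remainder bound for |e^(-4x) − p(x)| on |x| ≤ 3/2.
324*exp(6)/5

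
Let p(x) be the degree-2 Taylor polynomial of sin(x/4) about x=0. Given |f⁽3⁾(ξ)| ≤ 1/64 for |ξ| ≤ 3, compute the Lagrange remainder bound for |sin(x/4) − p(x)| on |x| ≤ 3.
9/128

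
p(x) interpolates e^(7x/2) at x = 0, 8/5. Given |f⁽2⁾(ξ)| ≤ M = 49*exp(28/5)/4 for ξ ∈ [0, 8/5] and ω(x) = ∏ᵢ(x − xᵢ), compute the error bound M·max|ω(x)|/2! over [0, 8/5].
98*exp(28/5)/25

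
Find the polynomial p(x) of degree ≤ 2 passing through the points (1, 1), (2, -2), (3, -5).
4 - 3*x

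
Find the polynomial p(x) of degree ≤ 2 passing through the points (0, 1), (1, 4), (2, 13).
3*x**2 + 1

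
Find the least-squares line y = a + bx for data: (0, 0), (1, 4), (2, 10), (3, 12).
a = 1/5, b = 21/5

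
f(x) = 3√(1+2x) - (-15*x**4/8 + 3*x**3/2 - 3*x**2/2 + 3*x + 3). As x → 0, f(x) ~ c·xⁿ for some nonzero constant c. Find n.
5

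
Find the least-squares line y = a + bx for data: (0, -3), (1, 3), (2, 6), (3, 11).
a = -5/2, b = 9/2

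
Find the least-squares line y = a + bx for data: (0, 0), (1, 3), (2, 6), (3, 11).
a = -2/5, b = 18/5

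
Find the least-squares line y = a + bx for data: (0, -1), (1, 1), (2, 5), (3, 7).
a = -6/5, b = 14/5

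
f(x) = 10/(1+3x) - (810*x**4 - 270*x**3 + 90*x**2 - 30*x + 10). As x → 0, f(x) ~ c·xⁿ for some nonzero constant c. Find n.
5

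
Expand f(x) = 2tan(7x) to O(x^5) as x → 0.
14*x + 686*x**3/3 + O(x**5)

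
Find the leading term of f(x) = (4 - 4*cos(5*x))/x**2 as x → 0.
50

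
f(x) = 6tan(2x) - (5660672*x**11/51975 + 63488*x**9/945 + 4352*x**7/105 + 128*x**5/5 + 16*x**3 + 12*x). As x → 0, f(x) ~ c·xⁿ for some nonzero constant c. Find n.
13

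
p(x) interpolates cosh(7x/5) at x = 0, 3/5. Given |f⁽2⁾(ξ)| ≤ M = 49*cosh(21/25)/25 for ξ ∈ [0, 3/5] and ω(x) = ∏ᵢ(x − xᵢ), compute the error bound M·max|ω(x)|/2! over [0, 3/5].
441*cosh(21/25)/5000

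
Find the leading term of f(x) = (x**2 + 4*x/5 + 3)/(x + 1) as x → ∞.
x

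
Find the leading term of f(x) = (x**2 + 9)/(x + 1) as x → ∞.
x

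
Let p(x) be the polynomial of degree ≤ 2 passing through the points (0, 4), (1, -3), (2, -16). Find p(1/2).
5/4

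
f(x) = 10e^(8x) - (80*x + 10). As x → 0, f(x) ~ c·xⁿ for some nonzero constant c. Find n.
2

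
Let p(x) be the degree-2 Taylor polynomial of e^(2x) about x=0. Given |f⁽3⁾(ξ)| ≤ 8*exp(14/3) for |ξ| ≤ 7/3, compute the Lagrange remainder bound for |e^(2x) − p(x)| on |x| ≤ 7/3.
1372*exp(14/3)/81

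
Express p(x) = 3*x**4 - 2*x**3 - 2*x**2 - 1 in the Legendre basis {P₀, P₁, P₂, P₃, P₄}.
(-16/15)P₀ + (-6/5)P₁ + (8/21)P₂ + (-4/5)P₃ + (24/35)P₄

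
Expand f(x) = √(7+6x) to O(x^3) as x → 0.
sqrt(7) + 3*sqrt(7)*x/7 - 9*sqrt(7)*x**2/98 + O(x**3)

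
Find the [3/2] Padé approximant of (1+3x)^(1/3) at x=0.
(7*x**3/15 + 21*x**2/5 + 21*x/5 + 1)/(2*x**2 + 16*x/5 + 1)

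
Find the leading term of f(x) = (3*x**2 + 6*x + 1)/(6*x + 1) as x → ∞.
x/2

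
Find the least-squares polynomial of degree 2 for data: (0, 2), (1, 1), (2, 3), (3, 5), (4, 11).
2 + (-9/5)x + x²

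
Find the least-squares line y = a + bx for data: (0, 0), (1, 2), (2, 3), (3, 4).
a = 3/10, b = 13/10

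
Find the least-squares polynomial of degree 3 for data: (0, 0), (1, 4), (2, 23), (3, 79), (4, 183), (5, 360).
-1/126 + (1327/756)x + (-115/126)x² + (323/108)x³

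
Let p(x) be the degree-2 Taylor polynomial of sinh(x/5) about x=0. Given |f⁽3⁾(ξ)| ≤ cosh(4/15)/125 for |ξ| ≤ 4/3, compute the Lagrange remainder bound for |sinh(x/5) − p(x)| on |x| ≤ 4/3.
32*cosh(4/15)/10125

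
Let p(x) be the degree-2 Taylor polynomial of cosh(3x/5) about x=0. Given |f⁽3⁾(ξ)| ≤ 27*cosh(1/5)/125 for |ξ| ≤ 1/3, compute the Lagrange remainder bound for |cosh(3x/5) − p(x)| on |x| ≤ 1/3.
cosh(1/5)/750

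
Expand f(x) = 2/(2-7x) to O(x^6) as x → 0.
1 + 7*x/2 + 49*x**2/4 + 343*x**3/8 + 2401*x**4/16 + 16807*x**5/32 + O(x**6)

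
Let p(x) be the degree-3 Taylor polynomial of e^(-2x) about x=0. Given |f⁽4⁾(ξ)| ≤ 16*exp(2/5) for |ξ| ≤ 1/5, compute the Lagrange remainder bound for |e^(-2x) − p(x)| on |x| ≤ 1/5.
2*exp(2/5)/1875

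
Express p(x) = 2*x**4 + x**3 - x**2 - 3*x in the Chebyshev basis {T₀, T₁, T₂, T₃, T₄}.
(1/4)T₀ + (-9/4)T₁ + (1/2)T₂ + (1/4)T₃ + (1/4)T₄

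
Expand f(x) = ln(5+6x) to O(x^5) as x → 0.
log(5) + 6*x/5 - 18*x**2/25 + 72*x**3/125 - 324*x**4/625 + O(x**5)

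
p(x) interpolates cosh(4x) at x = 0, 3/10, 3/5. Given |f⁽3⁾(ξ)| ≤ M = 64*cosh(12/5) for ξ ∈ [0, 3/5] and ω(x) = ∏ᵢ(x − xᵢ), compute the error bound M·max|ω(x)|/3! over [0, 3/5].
8*sqrt(3)*cosh(12/5)/125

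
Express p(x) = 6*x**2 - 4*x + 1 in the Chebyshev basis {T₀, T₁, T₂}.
(4)T₀ + (-4)T₁ + (3)T₂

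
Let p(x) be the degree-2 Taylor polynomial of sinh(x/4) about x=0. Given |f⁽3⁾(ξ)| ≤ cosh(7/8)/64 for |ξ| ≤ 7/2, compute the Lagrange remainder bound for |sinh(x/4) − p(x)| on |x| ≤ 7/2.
343*cosh(7/8)/3072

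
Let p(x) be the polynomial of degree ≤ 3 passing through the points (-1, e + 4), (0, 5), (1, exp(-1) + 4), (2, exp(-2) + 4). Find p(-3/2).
(-5 + 21*e + (29 + 35*e)*exp(2))*exp(-2)/16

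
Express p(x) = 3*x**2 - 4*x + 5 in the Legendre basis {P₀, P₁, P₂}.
(6)P₀ + (-4)P₁ + (2)P₂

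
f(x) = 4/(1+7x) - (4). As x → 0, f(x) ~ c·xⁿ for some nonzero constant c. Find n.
1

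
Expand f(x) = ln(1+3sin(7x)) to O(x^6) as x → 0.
21*x - 441*x**2/2 + 5831*x**3/2 - 180075*x**4/4 + 5932871*x**5/8 + O(x**6)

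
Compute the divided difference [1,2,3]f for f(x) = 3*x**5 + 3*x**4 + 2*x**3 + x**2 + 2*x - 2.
358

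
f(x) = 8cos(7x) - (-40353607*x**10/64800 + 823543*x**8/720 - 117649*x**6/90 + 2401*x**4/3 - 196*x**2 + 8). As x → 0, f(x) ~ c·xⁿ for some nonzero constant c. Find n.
12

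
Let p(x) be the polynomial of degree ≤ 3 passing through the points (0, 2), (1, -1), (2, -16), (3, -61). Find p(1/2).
7/8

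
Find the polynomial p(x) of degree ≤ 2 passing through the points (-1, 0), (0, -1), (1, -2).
-x - 1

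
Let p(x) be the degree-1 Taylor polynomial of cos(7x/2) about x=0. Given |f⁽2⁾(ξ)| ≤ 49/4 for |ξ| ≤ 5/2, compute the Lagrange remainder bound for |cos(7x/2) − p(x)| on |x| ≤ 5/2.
1225/32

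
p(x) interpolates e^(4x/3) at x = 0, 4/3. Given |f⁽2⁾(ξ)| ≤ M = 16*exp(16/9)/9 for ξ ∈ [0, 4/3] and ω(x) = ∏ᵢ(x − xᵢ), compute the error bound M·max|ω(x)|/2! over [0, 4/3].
32*exp(16/9)/81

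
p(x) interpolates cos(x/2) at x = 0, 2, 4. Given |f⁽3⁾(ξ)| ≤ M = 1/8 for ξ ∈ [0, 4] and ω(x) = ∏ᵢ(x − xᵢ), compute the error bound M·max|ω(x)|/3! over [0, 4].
sqrt(3)/27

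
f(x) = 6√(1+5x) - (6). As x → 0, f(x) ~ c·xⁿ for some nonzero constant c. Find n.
1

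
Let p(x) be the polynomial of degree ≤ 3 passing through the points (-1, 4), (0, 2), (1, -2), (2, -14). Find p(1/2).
5/8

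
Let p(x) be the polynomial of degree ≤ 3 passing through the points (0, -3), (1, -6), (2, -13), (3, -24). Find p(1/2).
-4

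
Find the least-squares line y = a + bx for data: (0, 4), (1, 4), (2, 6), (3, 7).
a = 18/5, b = 11/10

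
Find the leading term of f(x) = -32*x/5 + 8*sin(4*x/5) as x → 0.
-256*x**3/375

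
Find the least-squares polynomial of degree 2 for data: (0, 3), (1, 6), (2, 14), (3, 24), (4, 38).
99/35 + (68/35)x + (12/7)x²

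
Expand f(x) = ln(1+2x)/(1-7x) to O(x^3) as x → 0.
2*x + 12*x**2 + O(x**3)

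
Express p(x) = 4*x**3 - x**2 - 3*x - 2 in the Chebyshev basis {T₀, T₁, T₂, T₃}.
(-5/2)T₀ + (-1/2)T₂ + T₃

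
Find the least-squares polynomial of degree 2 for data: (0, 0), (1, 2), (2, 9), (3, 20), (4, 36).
-1/35 + (-1/7)x + (16/7)x²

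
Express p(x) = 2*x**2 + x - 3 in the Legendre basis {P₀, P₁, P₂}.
(-7/3)P₀ + P₁ + (4/3)P₂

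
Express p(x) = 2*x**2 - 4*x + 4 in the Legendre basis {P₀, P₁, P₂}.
(14/3)P₀ + (-4)P₁ + (4/3)P₂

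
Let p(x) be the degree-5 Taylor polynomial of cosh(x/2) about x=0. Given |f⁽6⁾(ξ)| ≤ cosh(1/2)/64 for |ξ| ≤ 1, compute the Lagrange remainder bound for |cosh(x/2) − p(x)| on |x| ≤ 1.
cosh(1/2)/46080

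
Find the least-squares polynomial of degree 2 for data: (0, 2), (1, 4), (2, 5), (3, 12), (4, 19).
16/7 + (-13/35)x + (8/7)x²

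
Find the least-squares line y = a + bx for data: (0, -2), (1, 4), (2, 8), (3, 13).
a = -8/5, b = 49/10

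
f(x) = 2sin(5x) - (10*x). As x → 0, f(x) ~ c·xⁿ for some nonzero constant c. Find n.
3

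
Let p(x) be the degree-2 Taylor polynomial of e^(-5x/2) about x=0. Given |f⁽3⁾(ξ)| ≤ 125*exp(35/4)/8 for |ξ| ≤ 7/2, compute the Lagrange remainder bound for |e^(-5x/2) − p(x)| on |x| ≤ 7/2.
42875*exp(35/4)/384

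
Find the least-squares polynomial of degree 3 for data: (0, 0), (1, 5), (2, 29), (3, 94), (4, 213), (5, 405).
1/6 + (-169/252)x + (85/42)x² + (103/36)x³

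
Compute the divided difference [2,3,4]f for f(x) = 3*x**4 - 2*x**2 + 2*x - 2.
163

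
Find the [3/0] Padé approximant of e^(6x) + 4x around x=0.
36*x**3 + 18*x**2 + 10*x + 1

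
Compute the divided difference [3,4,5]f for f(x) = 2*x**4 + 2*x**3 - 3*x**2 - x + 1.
215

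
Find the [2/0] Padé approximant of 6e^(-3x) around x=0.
27*x**2 - 18*x + 6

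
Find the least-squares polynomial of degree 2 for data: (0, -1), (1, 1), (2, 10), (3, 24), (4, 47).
-31/35 + (-107/70)x + (47/14)x²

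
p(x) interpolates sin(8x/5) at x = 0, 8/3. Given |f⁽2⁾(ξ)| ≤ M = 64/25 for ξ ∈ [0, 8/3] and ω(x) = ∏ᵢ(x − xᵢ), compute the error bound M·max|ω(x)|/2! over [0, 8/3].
512/225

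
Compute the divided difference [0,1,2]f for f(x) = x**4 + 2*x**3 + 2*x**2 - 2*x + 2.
15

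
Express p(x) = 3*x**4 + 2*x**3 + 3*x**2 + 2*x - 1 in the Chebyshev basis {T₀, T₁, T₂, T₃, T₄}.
(13/8)T₀ + (7/2)T₁ + (3)T₂ + (1/2)T₃ + (3/8)T₄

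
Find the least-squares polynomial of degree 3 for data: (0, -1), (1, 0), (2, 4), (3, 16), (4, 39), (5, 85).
-76/63 + (1105/378)x + (-79/36)x² + (109/108)x³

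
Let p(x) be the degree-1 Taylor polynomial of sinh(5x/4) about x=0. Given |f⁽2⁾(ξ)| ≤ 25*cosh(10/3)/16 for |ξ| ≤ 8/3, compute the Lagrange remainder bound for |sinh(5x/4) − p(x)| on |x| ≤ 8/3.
50*cosh(10/3)/9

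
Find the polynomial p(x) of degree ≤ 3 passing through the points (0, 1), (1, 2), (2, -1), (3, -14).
-x**3 + x**2 + x + 1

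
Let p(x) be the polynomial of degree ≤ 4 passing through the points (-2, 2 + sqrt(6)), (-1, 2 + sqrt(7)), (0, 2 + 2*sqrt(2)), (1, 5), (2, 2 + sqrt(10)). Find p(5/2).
-251/32 - 45*sqrt(7)/32 + 35*sqrt(6)/128 + 315*sqrt(10)/128 + 189*sqrt(2)/32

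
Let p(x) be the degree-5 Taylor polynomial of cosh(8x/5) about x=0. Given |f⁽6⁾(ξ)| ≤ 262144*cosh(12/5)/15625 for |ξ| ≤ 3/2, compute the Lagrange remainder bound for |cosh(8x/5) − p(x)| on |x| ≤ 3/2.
20736*cosh(12/5)/78125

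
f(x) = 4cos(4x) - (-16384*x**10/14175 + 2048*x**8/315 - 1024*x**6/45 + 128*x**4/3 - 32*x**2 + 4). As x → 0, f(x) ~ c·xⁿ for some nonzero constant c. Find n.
12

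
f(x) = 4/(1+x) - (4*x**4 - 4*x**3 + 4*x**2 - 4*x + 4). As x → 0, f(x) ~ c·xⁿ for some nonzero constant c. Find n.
5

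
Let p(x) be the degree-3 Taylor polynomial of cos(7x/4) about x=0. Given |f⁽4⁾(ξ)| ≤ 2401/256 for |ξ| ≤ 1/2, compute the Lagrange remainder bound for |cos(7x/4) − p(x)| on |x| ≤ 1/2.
2401/98304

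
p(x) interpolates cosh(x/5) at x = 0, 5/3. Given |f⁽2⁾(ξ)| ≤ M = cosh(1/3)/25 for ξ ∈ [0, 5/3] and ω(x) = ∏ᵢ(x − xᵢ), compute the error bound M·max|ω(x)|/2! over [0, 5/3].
cosh(1/3)/72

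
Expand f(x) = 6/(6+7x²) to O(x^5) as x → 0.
1 - 7*x**2/6 + 49*x**4/36 + O(x**5)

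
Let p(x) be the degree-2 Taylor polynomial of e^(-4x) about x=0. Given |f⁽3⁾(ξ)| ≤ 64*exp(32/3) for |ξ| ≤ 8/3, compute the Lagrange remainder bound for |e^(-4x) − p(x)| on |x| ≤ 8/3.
16384*exp(32/3)/81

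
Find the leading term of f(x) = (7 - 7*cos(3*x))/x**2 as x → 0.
63/2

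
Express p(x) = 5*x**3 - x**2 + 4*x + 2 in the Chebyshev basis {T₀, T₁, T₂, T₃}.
(3/2)T₀ + (31/4)T₁ + (-1/2)T₂ + (5/4)T₃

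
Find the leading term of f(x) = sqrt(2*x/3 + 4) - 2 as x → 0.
x/6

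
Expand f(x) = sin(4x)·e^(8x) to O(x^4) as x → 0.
4*x + 32*x**2 + 352*x**3/3 + O(x**4)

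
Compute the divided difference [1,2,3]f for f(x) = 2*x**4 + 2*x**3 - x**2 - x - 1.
61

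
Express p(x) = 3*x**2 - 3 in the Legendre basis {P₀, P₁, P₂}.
(-2)P₀ + (2)P₂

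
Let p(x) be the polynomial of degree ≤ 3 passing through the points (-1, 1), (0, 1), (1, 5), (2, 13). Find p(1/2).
5/2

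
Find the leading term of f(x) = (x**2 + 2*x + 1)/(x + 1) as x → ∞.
x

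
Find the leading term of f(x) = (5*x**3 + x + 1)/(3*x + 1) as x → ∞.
5*x**2/3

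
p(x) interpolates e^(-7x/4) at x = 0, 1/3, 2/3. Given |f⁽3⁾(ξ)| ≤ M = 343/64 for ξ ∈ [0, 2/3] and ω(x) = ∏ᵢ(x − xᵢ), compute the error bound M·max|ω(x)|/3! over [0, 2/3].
343*sqrt(3)/46656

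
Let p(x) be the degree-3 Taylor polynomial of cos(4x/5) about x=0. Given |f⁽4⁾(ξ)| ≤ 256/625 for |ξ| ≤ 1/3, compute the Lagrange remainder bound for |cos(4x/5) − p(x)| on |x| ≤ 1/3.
32/151875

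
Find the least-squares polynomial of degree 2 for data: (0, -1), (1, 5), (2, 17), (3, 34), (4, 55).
-6/5 + (41/10)x + (5/2)x²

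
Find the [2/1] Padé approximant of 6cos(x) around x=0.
6 - 3*x**2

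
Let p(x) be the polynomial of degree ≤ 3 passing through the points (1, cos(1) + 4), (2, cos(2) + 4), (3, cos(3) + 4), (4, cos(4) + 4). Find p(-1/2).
135*cos(3)/16 - 35*cos(4)/16 + 105*cos(1)/16 + 4 - 189*cos(2)/16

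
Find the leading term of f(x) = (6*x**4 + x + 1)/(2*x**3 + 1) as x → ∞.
3*x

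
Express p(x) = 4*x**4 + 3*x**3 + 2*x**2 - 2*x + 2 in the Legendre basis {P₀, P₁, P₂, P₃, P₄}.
(52/15)P₀ + (-1/5)P₁ + (76/21)P₂ + (6/5)P₃ + (32/35)P₄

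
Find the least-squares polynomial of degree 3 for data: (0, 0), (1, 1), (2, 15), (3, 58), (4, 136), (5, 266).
1/21 + (-331/126)x + (109/84)x² + (71/36)x³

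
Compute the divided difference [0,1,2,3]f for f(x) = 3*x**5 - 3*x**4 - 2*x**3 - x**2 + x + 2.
55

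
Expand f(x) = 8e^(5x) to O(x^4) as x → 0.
8 + 40*x + 100*x**2 + 500*x**3/3 + O(x**4)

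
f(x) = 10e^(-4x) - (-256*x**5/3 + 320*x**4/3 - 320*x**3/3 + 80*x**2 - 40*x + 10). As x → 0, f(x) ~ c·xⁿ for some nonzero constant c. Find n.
6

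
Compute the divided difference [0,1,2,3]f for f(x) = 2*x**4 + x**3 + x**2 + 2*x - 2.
13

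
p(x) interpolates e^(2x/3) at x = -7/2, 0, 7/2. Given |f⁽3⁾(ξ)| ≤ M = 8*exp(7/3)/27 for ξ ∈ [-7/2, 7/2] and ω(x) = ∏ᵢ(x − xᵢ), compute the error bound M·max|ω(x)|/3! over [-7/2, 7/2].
343*sqrt(3)*exp(7/3)/729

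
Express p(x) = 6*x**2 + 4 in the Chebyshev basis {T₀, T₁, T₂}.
(7)T₀ + (3)T₂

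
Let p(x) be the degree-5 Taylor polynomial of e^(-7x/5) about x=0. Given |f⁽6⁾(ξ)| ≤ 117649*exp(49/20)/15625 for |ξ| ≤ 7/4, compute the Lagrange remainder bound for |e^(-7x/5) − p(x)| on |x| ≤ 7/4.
13841287201*exp(49/20)/46080000000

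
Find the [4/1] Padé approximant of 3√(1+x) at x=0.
(9*x**4/640 - 3*x**3/40 + 27*x**2/40 + 18*x/5 + 3)/(7*x/10 + 1)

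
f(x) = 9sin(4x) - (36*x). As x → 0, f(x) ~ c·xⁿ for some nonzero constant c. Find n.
3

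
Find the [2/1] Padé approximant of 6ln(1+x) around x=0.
x*(x + 6)/(2*x/3 + 1)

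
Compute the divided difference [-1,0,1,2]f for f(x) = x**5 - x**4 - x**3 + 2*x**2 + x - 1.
2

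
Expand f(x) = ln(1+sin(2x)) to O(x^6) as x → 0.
2*x - 2*x**2 + 4*x**3/3 - 4*x**4/3 + 4*x**5/3 + O(x**6)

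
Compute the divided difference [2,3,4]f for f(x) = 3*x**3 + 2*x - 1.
27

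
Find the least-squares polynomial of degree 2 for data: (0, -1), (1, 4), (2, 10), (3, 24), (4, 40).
-5/7 + (57/35)x + (15/7)x²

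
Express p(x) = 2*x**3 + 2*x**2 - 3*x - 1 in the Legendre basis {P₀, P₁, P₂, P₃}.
(-1/3)P₀ + (-9/5)P₁ + (4/3)P₂ + (4/5)P₃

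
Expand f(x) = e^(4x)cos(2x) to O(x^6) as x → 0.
1 + 4*x + 6*x**2 + 8*x**3/3 - 14*x**4/3 - 152*x**5/15 + O(x**6)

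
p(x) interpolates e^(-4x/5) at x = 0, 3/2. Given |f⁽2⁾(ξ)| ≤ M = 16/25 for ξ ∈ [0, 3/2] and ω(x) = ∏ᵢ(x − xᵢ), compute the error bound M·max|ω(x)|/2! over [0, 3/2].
9/50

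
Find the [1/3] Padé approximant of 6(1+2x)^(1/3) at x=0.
(10*x + 6)/(8*x**3/81 - 2*x**2/9 + x + 1)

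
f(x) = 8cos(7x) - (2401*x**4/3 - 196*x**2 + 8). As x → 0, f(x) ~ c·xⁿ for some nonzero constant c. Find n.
6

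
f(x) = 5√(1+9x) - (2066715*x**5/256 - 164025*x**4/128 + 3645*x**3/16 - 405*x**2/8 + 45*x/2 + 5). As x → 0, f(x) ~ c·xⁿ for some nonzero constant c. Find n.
6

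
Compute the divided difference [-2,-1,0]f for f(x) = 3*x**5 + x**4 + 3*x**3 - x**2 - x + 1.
-48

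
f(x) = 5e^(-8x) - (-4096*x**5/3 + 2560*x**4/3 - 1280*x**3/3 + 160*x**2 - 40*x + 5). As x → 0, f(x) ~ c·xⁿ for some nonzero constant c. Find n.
6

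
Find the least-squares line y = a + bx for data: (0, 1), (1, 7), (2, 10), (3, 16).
a = 13/10, b = 24/5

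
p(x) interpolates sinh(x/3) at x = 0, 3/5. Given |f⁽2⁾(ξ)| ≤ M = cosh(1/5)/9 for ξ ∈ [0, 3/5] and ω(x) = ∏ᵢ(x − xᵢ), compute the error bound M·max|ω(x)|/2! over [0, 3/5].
cosh(1/5)/200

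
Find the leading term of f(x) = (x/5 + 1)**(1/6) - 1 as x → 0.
x/30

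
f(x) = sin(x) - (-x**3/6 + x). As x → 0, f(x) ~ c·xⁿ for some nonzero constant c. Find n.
5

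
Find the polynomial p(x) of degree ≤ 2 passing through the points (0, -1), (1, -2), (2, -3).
-x - 1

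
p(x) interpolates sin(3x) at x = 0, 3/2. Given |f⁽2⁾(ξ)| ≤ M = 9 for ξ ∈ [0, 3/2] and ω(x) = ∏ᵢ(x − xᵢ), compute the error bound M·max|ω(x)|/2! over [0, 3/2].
81/32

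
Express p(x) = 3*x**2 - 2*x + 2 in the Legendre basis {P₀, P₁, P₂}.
(3)P₀ + (-2)P₁ + (2)P₂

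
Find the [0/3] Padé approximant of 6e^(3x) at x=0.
6/(-9*x**3/2 + 9*x**2/2 - 3*x + 1)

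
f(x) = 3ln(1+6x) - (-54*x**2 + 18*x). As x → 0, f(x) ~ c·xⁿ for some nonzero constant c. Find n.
3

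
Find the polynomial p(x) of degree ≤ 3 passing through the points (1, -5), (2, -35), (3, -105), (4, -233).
-3*x**3 - 2*x**2 - 3*x + 3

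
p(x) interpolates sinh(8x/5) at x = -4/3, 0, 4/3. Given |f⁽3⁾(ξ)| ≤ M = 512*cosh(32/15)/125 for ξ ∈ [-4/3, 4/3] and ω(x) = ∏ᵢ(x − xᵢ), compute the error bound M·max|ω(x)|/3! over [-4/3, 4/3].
32768*sqrt(3)*cosh(32/15)/91125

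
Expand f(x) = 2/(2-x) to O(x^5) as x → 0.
1 + x/2 + x**2/4 + x**3/8 + x**4/16 + O(x**5)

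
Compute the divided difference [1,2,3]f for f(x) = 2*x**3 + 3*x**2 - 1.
15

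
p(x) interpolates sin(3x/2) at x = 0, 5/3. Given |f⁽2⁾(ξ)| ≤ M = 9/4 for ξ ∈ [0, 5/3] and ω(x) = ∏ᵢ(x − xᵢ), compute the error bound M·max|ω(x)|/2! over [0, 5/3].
25/32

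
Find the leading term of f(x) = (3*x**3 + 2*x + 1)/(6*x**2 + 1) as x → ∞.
x/2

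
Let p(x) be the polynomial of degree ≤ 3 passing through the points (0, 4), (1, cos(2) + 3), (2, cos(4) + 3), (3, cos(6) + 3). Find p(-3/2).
135*cos(4)/16 - 35*cos(6)/16 - 189*cos(2)/16 + 153/16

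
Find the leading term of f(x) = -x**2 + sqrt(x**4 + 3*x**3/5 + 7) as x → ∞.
3*x/10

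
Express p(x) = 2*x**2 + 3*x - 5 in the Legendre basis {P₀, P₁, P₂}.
(-13/3)P₀ + (3)P₁ + (4/3)P₂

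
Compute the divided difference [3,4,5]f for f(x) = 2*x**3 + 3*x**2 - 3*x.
27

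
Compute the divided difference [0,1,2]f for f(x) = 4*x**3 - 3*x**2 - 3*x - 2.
9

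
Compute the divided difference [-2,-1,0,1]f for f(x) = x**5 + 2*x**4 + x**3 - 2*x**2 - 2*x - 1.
2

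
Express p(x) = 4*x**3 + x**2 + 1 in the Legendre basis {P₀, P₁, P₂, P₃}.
(4/3)P₀ + (12/5)P₁ + (2/3)P₂ + (8/5)P₃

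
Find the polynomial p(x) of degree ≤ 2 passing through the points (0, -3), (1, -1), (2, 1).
2*x - 3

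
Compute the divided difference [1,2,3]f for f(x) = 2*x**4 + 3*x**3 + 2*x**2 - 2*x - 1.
70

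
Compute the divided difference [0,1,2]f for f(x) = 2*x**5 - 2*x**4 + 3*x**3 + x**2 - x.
26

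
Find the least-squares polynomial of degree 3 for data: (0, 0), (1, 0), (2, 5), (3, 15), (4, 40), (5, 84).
-13/63 + (305/189)x + (-100/63)x² + (25/27)x³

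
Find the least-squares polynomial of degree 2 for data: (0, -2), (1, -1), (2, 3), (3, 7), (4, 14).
-73/35 + (4/7)x + (6/7)x²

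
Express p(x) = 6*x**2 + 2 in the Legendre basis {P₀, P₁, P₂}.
(4)P₀ + (4)P₂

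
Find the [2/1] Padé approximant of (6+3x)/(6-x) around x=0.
(x/2 + 1)/(1 - x/6)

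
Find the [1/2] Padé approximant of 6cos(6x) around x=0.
6/(18*x**2 + 1)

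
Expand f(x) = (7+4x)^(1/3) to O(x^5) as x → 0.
7**(1/3) + 4*7**(1/3)*x/21 - 16*7**(1/3)*x**2/441 + 320*7**(1/3)*x**3/27783 - 2560*7**(1/3)*x**4/583443 + O(x**5)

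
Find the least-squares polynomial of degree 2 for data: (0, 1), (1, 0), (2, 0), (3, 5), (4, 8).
6/7 + (-127/70)x + (13/14)x²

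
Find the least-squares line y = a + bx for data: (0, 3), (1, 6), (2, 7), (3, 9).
a = 17/5, b = 19/10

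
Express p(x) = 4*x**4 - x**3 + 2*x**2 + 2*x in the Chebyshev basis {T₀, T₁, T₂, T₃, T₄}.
(5/2)T₀ + (5/4)T₁ + (3)T₂ + (-1/4)T₃ + (1/2)T₄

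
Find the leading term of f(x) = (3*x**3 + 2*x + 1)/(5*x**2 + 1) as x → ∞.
3*x/5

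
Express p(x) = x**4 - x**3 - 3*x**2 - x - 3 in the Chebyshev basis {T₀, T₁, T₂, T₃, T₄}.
(-33/8)T₀ + (-7/4)T₁ - T₂ + (-1/4)T₃ + (1/8)T₄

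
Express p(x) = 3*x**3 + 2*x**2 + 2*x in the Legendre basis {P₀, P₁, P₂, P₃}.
(2/3)P₀ + (19/5)P₁ + (4/3)P₂ + (6/5)P₃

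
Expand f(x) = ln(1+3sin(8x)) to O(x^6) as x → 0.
24*x - 288*x**2 + 4352*x**3 - 76800*x**4 + 1445888*x**5 + O(x**6)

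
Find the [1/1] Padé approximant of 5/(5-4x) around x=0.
1/(1 - 4*x/5)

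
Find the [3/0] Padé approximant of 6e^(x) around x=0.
x**3 + 3*x**2 + 6*x + 6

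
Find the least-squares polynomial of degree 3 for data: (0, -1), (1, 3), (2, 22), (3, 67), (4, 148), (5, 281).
-145/126 + (1165/756)x + (64/63)x² + (215/108)x³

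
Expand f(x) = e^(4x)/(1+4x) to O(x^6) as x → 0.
1 + 8*x**2 - 64*x**3/3 + 96*x**4 - 5632*x**5/15 + O(x**6)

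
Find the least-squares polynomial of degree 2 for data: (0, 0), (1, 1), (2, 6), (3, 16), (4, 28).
-1/7 + (-43/70)x + (27/14)x²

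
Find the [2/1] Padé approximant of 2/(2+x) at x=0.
1/(x/2 + 1)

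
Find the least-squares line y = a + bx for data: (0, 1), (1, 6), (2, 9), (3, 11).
a = 9/5, b = 33/10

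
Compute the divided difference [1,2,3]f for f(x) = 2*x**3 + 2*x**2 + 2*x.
14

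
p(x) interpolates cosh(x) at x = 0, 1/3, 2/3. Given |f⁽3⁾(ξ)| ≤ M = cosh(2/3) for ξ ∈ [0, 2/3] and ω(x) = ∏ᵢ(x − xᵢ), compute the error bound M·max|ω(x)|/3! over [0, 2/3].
sqrt(3)*cosh(2/3)/729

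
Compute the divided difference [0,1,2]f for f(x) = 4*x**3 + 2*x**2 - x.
14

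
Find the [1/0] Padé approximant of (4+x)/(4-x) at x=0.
x/2 + 1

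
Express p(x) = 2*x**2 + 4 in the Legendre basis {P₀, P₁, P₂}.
(14/3)P₀ + (4/3)P₂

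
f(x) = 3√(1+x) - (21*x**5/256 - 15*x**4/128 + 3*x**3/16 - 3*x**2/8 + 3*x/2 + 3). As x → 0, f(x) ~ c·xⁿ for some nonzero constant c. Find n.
6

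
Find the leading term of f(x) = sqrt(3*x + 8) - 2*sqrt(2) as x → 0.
3*sqrt(2)*x/8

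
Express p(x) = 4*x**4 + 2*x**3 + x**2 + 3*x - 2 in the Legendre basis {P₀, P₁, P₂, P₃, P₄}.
(-13/15)P₀ + (21/5)P₁ + (62/21)P₂ + (4/5)P₃ + (32/35)P₄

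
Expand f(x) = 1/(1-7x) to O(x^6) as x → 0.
1 + 7*x + 49*x**2 + 343*x**3 + 2401*x**4 + 16807*x**5 + O(x**6)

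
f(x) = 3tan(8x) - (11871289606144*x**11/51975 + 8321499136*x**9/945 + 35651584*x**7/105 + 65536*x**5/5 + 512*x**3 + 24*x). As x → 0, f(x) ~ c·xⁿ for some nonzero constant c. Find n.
13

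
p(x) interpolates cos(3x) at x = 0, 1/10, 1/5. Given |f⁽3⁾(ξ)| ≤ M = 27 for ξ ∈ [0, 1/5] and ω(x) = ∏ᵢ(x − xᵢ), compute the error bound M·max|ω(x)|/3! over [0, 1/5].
sqrt(3)/1000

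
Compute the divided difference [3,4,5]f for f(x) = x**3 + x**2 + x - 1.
13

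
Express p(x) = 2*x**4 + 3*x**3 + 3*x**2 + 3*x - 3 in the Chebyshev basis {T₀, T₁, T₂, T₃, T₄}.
(-3/4)T₀ + (21/4)T₁ + (5/2)T₂ + (3/4)T₃ + (1/4)T₄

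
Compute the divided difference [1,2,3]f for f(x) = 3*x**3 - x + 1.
18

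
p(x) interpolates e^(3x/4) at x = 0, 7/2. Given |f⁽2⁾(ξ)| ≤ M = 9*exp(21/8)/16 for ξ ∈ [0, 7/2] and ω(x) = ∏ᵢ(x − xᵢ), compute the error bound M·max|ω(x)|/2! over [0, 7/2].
441*exp(21/8)/512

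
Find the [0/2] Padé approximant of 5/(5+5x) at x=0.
1/(x + 1)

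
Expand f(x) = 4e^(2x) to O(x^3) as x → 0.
4 + 8*x + 8*x**2 + O(x**3)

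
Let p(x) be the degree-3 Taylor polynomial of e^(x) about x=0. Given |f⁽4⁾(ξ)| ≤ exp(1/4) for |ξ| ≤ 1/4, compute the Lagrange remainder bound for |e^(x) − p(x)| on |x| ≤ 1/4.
exp(1/4)/6144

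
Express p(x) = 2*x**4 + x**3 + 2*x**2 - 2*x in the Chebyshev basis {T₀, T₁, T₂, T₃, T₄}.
(7/4)T₀ + (-5/4)T₁ + (2)T₂ + (1/4)T₃ + (1/4)T₄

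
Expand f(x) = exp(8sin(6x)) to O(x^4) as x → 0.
1 + 48*x + 1152*x**2 + 18144*x**3 + O(x**4)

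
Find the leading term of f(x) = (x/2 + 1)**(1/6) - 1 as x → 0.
x/12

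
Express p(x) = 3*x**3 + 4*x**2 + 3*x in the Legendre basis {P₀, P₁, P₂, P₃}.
(4/3)P₀ + (24/5)P₁ + (8/3)P₂ + (6/5)P₃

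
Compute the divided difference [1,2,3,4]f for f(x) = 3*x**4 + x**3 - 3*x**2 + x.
31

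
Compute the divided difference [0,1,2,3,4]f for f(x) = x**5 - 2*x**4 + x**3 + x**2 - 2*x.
8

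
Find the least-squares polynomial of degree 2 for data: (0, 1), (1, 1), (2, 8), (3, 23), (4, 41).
24/35 + (-83/35)x + (22/7)x²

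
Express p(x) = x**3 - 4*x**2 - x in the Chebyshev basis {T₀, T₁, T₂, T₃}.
(-2)T₀ + (-1/4)T₁ + (-2)T₂ + (1/4)T₃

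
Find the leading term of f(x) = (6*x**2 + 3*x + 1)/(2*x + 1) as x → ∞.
3*x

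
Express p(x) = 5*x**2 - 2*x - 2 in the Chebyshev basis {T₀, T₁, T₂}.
(1/2)T₀ + (-2)T₁ + (5/2)T₂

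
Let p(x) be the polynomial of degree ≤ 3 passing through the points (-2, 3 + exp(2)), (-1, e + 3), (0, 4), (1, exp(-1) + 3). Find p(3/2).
(35 + e*(-5*exp(2) + 13 + 21*e))*exp(-1)/16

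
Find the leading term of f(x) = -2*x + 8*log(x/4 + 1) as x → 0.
-x**2/4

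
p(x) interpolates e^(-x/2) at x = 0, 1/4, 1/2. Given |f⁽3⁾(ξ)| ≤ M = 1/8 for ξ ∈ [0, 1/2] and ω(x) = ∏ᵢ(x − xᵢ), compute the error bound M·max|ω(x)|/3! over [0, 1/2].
sqrt(3)/13824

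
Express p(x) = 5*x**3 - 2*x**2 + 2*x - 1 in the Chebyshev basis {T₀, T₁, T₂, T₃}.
(-2)T₀ + (23/4)T₁ - T₂ + (5/4)T₃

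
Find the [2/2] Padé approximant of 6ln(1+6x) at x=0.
36*x*(3*x + 1)/(6*x**2 + 6*x + 1)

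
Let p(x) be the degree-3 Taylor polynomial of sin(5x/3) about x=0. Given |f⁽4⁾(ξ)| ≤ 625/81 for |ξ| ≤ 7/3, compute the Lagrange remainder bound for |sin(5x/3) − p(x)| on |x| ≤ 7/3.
1500625/157464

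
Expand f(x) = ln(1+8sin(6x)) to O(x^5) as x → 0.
48*x - 1152*x**2 + 36576*x**3 - 1313280*x**4 + O(x**5)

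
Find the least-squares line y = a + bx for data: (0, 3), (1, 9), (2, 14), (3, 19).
a = 33/10, b = 53/10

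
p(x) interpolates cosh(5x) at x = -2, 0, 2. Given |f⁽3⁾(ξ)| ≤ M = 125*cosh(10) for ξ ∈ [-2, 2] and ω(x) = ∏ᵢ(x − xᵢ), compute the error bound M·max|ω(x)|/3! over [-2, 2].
1000*sqrt(3)*cosh(10)/27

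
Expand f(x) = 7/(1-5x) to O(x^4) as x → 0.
7 + 35*x + 175*x**2 + 875*x**3 + O(x**4)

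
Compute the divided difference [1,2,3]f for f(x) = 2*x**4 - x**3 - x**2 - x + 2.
43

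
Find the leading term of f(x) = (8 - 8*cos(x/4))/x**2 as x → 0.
1/4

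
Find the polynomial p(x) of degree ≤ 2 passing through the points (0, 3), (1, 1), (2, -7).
-3*x**2 + x + 3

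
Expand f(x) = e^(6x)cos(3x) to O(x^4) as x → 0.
1 + 6*x + 27*x**2/2 + 9*x**3 + O(x**4)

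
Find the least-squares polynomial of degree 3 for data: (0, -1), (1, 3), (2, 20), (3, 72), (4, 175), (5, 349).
-8/9 + (472/189)x + (-271/126)x² + (169/54)x³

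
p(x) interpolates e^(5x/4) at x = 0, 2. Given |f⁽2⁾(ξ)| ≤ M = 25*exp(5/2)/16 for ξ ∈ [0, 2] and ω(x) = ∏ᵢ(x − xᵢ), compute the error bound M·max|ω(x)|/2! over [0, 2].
25*exp(5/2)/32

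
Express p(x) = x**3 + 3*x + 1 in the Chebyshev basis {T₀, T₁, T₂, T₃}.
T₀ + (15/4)T₁ + (1/4)T₃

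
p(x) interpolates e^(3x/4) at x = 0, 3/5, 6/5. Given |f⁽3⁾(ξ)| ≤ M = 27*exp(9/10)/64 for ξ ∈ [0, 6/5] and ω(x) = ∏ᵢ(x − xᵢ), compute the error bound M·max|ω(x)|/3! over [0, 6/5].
27*sqrt(3)*exp(9/10)/8000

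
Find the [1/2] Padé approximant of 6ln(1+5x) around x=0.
30*x/(-25*x**2/12 + 5*x/2 + 1)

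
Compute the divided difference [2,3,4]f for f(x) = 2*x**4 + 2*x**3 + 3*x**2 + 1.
131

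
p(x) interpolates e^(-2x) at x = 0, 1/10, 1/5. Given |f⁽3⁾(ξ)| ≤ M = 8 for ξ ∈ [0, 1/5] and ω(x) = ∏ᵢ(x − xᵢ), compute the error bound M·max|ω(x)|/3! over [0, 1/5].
sqrt(3)/3375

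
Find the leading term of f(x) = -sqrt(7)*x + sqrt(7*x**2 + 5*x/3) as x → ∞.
5*sqrt(7)/42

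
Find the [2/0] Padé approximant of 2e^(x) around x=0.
x**2 + 2*x + 2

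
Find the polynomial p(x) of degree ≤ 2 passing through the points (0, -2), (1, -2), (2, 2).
2*x**2 - 2*x - 2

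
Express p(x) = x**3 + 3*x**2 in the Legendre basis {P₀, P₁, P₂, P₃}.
P₀ + (3/5)P₁ + (2)P₂ + (2/5)P₃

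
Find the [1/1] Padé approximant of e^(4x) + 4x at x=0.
(7*x + 1)/(1 - x)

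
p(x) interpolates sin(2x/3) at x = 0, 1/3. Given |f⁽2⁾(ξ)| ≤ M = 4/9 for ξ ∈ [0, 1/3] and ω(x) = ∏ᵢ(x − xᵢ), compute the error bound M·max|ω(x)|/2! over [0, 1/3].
1/162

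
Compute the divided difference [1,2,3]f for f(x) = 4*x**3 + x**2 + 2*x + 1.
25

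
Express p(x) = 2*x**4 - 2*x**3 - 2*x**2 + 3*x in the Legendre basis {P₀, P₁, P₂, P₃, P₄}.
(-4/15)P₀ + (9/5)P₁ + (-4/21)P₂ + (-4/5)P₃ + (16/35)P₄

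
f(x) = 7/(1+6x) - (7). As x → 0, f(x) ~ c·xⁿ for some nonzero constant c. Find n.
1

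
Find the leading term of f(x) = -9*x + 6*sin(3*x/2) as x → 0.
-27*x**3/8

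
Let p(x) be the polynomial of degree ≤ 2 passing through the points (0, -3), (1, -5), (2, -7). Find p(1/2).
-4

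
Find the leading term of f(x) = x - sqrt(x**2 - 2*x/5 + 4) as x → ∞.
1/5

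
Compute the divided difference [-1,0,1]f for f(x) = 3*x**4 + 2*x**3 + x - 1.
3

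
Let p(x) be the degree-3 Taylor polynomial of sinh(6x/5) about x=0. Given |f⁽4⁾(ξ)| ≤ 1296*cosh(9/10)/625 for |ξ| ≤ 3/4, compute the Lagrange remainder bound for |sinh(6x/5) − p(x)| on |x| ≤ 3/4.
2187*cosh(9/10)/80000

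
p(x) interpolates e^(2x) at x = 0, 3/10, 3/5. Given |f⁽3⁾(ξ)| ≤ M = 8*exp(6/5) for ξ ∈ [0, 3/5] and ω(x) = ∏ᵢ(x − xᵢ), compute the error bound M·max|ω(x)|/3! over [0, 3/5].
sqrt(3)*exp(6/5)/125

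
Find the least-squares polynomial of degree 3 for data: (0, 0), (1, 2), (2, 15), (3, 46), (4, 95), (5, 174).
-13/126 + (-1109/756)x + (359/126)x² + (95/108)x³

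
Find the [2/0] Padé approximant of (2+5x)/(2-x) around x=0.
3*x**2/2 + 3*x + 1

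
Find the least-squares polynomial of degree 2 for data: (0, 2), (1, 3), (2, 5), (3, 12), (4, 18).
68/35 + (-13/70)x + (15/14)x²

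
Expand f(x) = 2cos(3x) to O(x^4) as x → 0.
2 - 9*x**2 + O(x**4)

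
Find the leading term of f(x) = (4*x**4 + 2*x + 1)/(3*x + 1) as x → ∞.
4*x**3/3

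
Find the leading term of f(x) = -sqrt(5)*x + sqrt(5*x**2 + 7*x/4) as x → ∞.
7*sqrt(5)/40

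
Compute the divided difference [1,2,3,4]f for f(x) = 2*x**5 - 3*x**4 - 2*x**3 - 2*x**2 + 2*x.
98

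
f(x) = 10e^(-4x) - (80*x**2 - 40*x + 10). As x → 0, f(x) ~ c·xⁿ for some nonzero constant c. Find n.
3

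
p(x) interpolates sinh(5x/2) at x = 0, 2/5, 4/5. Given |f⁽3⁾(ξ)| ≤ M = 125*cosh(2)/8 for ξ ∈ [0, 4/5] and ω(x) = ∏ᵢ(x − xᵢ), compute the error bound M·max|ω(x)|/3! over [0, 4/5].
sqrt(3)*cosh(2)/27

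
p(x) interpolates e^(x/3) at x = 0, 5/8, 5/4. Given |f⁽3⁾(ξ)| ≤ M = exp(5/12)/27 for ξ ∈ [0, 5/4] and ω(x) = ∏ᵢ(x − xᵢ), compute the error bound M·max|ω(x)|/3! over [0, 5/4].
125*sqrt(3)*exp(5/12)/373248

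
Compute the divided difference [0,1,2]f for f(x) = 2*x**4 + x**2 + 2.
15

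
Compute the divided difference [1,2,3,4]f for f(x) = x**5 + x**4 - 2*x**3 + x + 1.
73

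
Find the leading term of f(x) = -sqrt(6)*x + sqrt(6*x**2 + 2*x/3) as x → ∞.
sqrt(6)/18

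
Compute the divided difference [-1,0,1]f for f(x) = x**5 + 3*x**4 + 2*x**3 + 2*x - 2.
3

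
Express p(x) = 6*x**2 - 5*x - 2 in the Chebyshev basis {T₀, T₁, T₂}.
T₀ + (-5)T₁ + (3)T₂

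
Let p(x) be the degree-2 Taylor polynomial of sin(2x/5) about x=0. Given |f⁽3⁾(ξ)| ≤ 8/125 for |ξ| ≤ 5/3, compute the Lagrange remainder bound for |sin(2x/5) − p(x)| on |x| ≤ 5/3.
4/81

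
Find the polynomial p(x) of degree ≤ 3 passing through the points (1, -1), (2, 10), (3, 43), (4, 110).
2*x**3 - x**2 - 2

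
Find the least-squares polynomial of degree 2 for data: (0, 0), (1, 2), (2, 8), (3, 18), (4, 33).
3/35 + (-13/35)x + (15/7)x²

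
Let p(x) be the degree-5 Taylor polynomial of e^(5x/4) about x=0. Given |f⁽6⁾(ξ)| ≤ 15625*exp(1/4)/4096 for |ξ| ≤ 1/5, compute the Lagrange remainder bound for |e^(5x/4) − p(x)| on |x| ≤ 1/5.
exp(1/4)/2949120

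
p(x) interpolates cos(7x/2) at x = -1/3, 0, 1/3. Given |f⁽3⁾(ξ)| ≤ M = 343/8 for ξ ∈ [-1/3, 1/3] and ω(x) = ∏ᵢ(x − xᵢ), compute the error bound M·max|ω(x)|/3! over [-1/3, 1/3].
343*sqrt(3)/5832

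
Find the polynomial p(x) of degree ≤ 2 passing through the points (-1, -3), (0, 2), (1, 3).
-2*x**2 + 3*x + 2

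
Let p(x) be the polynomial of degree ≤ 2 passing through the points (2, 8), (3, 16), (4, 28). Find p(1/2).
7/2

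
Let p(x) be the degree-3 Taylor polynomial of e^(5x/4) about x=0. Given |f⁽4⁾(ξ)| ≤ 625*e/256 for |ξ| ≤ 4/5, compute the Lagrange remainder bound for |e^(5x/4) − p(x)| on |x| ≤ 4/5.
e/24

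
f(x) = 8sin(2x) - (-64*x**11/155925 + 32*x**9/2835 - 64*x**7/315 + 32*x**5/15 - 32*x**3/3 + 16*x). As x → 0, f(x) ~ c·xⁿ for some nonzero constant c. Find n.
13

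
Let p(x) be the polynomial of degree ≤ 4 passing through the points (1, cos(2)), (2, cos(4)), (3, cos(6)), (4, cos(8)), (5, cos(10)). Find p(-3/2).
3003*cos(2)/128 + 1155*cos(10)/128 - 1365*cos(8)/32 - 2145*cos(4)/32 + 5005*cos(6)/64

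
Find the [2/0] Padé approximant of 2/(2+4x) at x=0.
4*x**2 - 2*x + 1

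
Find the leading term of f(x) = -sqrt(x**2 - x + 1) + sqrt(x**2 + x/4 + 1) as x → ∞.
5/8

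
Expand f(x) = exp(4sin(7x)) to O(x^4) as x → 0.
1 + 28*x + 392*x**2 + 3430*x**3 + O(x**4)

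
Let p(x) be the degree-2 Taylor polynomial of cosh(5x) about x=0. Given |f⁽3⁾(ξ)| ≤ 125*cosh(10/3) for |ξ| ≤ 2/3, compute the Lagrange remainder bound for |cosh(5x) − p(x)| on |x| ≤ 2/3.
500*cosh(10/3)/81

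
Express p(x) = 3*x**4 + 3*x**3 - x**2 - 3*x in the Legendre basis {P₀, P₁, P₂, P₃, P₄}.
(4/15)P₀ + (-6/5)P₁ + (22/21)P₂ + (6/5)P₃ + (24/35)P₄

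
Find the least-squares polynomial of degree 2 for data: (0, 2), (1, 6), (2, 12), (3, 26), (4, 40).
2 + (8/5)x + (2)x²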